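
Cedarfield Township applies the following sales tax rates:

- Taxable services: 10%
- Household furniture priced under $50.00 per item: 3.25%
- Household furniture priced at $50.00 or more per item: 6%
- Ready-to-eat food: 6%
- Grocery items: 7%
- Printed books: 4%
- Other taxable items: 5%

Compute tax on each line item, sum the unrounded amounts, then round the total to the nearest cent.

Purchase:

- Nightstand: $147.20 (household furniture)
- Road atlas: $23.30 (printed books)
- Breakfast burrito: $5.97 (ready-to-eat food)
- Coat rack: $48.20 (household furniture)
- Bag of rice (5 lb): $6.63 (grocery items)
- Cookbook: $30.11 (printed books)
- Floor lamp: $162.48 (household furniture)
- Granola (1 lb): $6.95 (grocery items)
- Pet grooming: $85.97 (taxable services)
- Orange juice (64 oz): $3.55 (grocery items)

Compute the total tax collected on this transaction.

$32.44

Nightstand $147.20: household furniture, $50.00 or more → 6% → $8.832
Road atlas $23.30: printed books → 4% → $0.932
Breakfast burrito $5.97: ready-to-eat food → 6% → $0.3582
Coat rack $48.20: household furniture, under $50.00 → 3.25% → $1.5665
Bag of rice (5 lb) $6.63: grocery items → 7% → $0.4641
Cookbook $30.11: printed books → 4% → $1.2044
Floor lamp $162.48: household furniture, $50.00 or more → 6% → $9.7488
Granola (1 lb) $6.95: grocery items → 7% → $0.4865
Pet grooming $85.97: taxable services → 10% → $8.597
Orange juice (64 oz) $3.55: grocery items → 7% → $0.2485
Unrounded tax sum = $32.438 → $32.44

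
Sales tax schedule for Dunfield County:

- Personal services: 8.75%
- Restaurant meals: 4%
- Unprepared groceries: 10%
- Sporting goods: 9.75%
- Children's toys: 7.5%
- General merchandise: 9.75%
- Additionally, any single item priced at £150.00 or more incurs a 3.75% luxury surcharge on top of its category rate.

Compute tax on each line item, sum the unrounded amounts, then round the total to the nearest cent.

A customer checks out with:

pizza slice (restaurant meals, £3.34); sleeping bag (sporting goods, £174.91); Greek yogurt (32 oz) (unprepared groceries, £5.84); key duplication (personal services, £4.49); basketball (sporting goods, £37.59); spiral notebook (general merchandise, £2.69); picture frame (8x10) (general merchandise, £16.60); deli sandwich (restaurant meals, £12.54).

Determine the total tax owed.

£30.77

Pizza slice £3.34: restaurant meals → 4% → £0.1336
Sleeping bag £174.91: sporting goods → 9.75% + 3.75% surcharge = 13.5% → £23.61285
Greek yogurt (32 oz) £5.84: unprepared groceries → 10% → £0.584
Key duplication £4.49: personal services → 8.75% → £0.392875
Basketball £37.59: sporting goods → 9.75% → £3.665025
Spiral notebook £2.69: general merchandise → 9.75% → £0.262275
Picture frame (8x10) £16.60: general merchandise → 9.75% → £1.6185
Deli sandwich £12.54: restaurant meals → 4% → £0.5016
Unrounded tax sum = £30.770725 → £30.77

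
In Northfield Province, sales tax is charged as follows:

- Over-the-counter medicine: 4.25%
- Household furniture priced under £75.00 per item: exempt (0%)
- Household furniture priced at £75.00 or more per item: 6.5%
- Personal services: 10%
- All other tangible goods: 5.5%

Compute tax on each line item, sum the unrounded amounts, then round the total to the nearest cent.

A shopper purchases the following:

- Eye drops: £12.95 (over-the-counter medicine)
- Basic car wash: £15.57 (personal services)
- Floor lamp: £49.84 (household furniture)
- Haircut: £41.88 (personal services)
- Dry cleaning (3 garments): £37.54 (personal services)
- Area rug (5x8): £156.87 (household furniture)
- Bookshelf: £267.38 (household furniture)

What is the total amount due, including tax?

Eye drops £12.95: over-the-counter medicine → 4.25% → £0.550375
Basic car wash £15.57: personal services → 10% → £1.557
Floor lamp £49.84: household furniture, under £75.00 → 0% → £0.00
Haircut £41.88: personal services → 10% → £4.188
Dry cleaning (3 garments) £37.54: personal services → 10% → £3.754
Area rug (5x8) £156.87: household furniture, £75.00 or more → 6.5% → £10.19655
Bookshelf £267.38: household furniture, £75.00 or more → 6.5% → £17.3797
Subtotal = £582.03; unrounded tax = £37.625625 → £37.63; total due = £619.66

£619.66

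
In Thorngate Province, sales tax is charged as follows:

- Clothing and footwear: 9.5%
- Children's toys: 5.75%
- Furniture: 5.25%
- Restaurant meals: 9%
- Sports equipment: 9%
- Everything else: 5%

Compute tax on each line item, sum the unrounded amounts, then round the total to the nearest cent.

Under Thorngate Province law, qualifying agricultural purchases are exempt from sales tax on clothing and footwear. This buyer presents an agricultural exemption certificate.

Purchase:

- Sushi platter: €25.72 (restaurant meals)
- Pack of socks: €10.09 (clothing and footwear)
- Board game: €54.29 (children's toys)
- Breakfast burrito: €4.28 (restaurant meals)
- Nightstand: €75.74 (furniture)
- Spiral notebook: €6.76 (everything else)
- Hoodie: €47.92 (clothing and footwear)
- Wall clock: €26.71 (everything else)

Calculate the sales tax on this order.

Sushi platter €25.72: restaurant meals → 9% → €2.3148
Pack of socks €10.09: clothing and footwear, buyer-exempt → 0% → €0.00
Board game €54.29: children's toys → 5.75% → €3.121675
Breakfast burrito €4.28: restaurant meals → 9% → €0.3852
Nightstand €75.74: furniture → 5.25% → €3.97635
Spiral notebook €6.76: everything else → 5% → €0.338
Hoodie €47.92: clothing and footwear, buyer-exempt → 0% → €0.00
Wall clock €26.71: everything else → 5% → €1.3355
Unrounded tax sum = €11.471525 → €11.47

€11.47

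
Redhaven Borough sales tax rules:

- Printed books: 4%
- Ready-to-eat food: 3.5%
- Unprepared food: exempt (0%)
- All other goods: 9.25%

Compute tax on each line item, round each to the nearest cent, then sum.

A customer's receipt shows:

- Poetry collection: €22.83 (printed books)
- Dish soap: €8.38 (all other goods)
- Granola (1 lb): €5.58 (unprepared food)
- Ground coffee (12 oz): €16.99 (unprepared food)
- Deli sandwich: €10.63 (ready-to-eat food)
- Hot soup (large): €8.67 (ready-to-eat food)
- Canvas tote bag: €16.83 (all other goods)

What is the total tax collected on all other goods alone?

€2.34

Dish soap €8.38: all other goods → 9.25% → €0.78
Canvas tote bag €16.83: all other goods → 9.25% → €1.56
Tax on all other goods = €0.78 + €1.56 = €2.34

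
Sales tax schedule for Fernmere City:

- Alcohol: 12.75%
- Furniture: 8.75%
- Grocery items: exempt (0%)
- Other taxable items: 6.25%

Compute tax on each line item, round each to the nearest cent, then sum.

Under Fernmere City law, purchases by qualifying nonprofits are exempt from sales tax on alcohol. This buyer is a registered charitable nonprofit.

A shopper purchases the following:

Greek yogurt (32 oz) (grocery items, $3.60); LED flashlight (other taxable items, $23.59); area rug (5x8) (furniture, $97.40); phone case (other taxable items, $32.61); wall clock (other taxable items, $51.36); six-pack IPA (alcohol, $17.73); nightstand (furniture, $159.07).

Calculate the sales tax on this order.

$29.16

Greek yogurt (32 oz) $3.60: grocery items → 0% → $0.00
LED flashlight $23.59: other taxable items → 6.25% → $1.47
Area rug (5x8) $97.40: furniture → 8.75% → $8.52
Phone case $32.61: other taxable items → 6.25% → $2.04
Wall clock $51.36: other taxable items → 6.25% → $3.21
Six-pack IPA $17.73: alcohol, buyer-exempt → 0% → $0.00
Nightstand $159.07: furniture → 8.75% → $13.92
Total tax = $1.47 + $8.52 + $2.04 + $3.21 + $13.92 = $29.16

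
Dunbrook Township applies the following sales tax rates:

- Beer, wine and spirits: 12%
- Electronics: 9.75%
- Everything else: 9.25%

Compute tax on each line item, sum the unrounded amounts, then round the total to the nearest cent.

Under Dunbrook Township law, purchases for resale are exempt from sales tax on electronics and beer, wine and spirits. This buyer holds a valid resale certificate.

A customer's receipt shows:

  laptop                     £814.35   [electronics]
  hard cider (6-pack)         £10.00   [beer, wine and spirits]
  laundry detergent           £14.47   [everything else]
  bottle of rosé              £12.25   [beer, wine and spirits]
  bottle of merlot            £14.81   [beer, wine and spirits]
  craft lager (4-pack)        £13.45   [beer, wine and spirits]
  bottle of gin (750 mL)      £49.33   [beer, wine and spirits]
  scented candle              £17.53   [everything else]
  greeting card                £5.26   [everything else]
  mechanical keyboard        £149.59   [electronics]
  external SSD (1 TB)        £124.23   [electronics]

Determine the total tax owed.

£3.45

Laptop £814.35: electronics, buyer-exempt → 0% → £0.00
Hard cider (6-pack) £10.00: beer, wine and spirits, buyer-exempt → 0% → £0.00
Laundry detergent £14.47: everything else → 9.25% → £1.338475
Bottle of rosé £12.25: beer, wine and spirits, buyer-exempt → 0% → £0.00
Bottle of merlot £14.81: beer, wine and spirits, buyer-exempt → 0% → £0.00
Craft lager (4-pack) £13.45: beer, wine and spirits, buyer-exempt → 0% → £0.00
Bottle of gin (750 mL) £49.33: beer, wine and spirits, buyer-exempt → 0% → £0.00
Scented candle £17.53: everything else → 9.25% → £1.621525
Greeting card £5.26: everything else → 9.25% → £0.48655
Mechanical keyboard £149.59: electronics, buyer-exempt → 0% → £0.00
External SSD (1 TB) £124.23: electronics, buyer-exempt → 0% → £0.00
Unrounded tax sum = £3.44655 → £3.45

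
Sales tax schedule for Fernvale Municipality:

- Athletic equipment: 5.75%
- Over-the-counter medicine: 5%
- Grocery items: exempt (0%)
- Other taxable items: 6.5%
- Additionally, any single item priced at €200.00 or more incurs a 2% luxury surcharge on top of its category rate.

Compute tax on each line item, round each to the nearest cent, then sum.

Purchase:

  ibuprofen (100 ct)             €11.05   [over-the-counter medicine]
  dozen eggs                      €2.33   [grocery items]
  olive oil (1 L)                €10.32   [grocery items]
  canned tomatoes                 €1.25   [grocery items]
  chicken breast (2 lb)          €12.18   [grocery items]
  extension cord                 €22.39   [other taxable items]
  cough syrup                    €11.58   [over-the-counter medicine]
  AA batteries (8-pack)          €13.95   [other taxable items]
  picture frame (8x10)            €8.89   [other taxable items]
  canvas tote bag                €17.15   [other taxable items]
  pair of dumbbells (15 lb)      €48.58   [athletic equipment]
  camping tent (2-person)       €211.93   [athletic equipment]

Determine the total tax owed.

Ibuprofen (100 ct) €11.05: over-the-counter medicine → 5% → €0.55
Dozen eggs €2.33: grocery items → 0% → €0.00
Olive oil (1 L) €10.32: grocery items → 0% → €0.00
Canned tomatoes €1.25: grocery items → 0% → €0.00
Chicken breast (2 lb) €12.18: grocery items → 0% → €0.00
Extension cord €22.39: other taxable items → 6.5% → €1.46
Cough syrup €11.58: over-the-counter medicine → 5% → €0.58
AA batteries (8-pack) €13.95: other taxable items → 6.5% → €0.91
Picture frame (8x10) €8.89: other taxable items → 6.5% → €0.58
Canvas tote bag €17.15: other taxable items → 6.5% → €1.11
Pair of dumbbells (15 lb) €48.58: athletic equipment → 5.75% → €2.79
Camping tent (2-person) €211.93: athletic equipment → 5.75% + 2% surcharge = 7.75% → €16.42
Total tax = €0.55 + €1.46 + €0.58 + €0.91 + €0.58 + €1.11 + €2.79 + €16.42 = €24.40

€24.40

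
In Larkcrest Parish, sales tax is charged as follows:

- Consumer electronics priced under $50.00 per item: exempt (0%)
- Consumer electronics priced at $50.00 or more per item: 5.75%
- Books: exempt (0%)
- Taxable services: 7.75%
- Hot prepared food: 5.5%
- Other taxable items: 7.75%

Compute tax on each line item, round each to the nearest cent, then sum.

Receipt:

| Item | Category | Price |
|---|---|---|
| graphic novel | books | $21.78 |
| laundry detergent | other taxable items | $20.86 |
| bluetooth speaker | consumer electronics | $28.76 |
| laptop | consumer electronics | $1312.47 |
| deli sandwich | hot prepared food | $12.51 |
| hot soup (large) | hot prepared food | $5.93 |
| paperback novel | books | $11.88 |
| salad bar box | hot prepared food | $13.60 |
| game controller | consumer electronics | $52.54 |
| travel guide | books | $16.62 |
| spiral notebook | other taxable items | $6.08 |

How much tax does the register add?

$82.35

Graphic novel $21.78: books → 0% → $0.00
Laundry detergent $20.86: other taxable items → 7.75% → $1.62
Bluetooth speaker $28.76: consumer electronics, under $50.00 → 0% → $0.00
Laptop $1312.47: consumer electronics, $50.00 or more → 5.75% → $75.47
Deli sandwich $12.51: hot prepared food → 5.5% → $0.69
Hot soup (large) $5.93: hot prepared food → 5.5% → $0.33
Paperback novel $11.88: books → 0% → $0.00
Salad bar box $13.60: hot prepared food → 5.5% → $0.75
Game controller $52.54: consumer electronics, $50.00 or more → 5.75% → $3.02
Travel guide $16.62: books → 0% → $0.00
Spiral notebook $6.08: other taxable items → 7.75% → $0.47
Total tax = $1.62 + $75.47 + $0.69 + $0.33 + $0.75 + $3.02 + $0.47 = $82.35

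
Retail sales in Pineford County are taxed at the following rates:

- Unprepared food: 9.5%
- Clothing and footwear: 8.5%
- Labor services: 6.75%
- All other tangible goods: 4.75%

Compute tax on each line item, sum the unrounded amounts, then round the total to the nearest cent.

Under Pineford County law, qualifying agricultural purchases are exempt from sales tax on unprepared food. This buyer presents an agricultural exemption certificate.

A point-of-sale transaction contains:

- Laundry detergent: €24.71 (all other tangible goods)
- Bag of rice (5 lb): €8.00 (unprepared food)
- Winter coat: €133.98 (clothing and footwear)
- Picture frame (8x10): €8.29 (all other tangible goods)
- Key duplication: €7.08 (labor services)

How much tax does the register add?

€13.43

Laundry detergent €24.71: all other tangible goods → 4.75% → €1.173725
Bag of rice (5 lb) €8.00: unprepared food, buyer-exempt → 0% → €0.00
Winter coat €133.98: clothing and footwear → 8.5% → €11.3883
Picture frame (8x10) €8.29: all other tangible goods → 4.75% → €0.393775
Key duplication €7.08: labor services → 6.75% → €0.4779
Unrounded tax sum = €13.4337 → €13.43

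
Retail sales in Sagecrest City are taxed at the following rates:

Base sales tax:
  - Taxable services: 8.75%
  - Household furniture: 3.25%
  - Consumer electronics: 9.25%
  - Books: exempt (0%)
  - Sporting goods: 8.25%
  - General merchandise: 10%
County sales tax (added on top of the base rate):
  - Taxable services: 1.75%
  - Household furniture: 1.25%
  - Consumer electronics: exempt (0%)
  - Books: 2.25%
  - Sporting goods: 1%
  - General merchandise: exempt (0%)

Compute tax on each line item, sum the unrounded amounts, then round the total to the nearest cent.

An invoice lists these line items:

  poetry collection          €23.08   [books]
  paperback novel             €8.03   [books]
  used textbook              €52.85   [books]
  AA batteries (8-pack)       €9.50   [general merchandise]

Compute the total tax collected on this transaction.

Poetry collection €23.08: books → 0% + 2.25% county = 2.25% → €0.5193
Paperback novel €8.03: books → 0% + 2.25% county = 2.25% → €0.180675
Used textbook €52.85: books → 0% + 2.25% county = 2.25% → €1.189125
AA batteries (8-pack) €9.50: general merchandise → 10% + 0% county = 10% → €0.95
Unrounded tax sum = €2.8391 → €2.84

€2.84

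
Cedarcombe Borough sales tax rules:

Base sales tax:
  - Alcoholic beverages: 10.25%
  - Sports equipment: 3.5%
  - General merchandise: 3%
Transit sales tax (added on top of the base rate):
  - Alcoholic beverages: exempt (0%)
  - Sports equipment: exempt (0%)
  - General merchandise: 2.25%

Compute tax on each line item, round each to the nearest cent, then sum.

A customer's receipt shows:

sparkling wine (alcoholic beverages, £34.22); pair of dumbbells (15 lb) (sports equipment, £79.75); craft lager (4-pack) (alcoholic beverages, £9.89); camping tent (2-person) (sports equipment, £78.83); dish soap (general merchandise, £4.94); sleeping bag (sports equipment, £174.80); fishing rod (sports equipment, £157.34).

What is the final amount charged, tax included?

Sparkling wine £34.22: alcoholic beverages → 10.25% + 0% transit = 10.25% → £3.51
Pair of dumbbells (15 lb) £79.75: sports equipment → 3.5% + 0% transit = 3.5% → £2.79
Craft lager (4-pack) £9.89: alcoholic beverages → 10.25% + 0% transit = 10.25% → £1.01
Camping tent (2-person) £78.83: sports equipment → 3.5% + 0% transit = 3.5% → £2.76
Dish soap £4.94: general merchandise → 3% + 2.25% transit = 5.25% → £0.26
Sleeping bag £174.80: sports equipment → 3.5% + 0% transit = 3.5% → £6.12
Fishing rod £157.34: sports equipment → 3.5% + 0% transit = 3.5% → £5.51
Subtotal = £539.77; tax = £21.96; total due = £561.73

£561.73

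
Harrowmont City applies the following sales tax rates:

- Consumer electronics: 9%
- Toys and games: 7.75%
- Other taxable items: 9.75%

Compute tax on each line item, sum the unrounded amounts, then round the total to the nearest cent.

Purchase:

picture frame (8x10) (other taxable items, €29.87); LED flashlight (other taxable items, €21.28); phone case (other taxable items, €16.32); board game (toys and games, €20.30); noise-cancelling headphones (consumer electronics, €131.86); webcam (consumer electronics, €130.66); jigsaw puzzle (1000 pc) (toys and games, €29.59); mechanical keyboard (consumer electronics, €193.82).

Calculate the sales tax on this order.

Picture frame (8x10) €29.87: other taxable items → 9.75% → €2.912325
LED flashlight €21.28: other taxable items → 9.75% → €2.0748
Phone case €16.32: other taxable items → 9.75% → €1.5912
Board game €20.30: toys and games → 7.75% → €1.57325
Noise-cancelling headphones €131.86: consumer electronics → 9% → €11.8674
Webcam €130.66: consumer electronics → 9% → €11.7594
Jigsaw puzzle (1000 pc) €29.59: toys and games → 7.75% → €2.293225
Mechanical keyboard €193.82: consumer electronics → 9% → €17.4438
Unrounded tax sum = €51.5154 → €51.52

€51.52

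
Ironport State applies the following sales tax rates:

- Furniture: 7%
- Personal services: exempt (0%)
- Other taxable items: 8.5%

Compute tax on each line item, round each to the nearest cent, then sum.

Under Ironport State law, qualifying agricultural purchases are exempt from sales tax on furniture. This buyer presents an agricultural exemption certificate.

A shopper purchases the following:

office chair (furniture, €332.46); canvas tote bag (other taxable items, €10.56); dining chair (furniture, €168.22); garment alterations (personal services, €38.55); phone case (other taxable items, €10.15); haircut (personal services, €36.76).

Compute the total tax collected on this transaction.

Office chair €332.46: furniture, buyer-exempt → 0% → €0.00
Canvas tote bag €10.56: other taxable items → 8.5% → €0.90
Dining chair €168.22: furniture, buyer-exempt → 0% → €0.00
Garment alterations €38.55: personal services → 0% → €0.00
Phone case €10.15: other taxable items → 8.5% → €0.86
Haircut €36.76: personal services → 0% → €0.00
Total tax = €0.90 + €0.86 = €1.76

€1.76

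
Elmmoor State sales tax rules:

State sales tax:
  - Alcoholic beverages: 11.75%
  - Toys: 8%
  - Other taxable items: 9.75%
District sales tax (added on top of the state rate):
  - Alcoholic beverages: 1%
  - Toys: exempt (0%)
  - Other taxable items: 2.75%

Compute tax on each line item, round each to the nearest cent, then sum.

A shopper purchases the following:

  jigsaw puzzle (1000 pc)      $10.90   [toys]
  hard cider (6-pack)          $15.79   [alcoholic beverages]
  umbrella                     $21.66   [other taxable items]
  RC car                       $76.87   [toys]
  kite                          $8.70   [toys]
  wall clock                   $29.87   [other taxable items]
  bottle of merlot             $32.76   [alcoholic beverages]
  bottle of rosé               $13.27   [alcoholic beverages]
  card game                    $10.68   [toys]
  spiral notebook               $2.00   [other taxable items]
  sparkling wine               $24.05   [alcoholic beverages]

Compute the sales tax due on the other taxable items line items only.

Umbrella $21.66: other taxable items → 9.75% + 2.75% district = 12.5% → $2.71
Wall clock $29.87: other taxable items → 9.75% + 2.75% district = 12.5% → $3.73
Spiral notebook $2.00: other taxable items → 9.75% + 2.75% district = 12.5% → $0.25
Tax on other taxable items = $2.71 + $3.73 + $0.25 = $6.69

$6.69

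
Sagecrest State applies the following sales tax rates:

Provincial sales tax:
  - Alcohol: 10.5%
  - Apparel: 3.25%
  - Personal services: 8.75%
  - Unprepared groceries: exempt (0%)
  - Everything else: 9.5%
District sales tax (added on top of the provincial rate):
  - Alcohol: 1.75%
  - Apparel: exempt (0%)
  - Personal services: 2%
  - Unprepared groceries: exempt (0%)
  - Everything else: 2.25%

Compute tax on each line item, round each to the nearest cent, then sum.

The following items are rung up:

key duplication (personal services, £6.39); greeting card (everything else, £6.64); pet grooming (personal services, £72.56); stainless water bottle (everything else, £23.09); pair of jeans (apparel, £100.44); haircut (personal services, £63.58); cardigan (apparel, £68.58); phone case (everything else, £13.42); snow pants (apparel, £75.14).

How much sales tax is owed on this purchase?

£28.32

Key duplication £6.39: personal services → 8.75% + 2% district = 10.75% → £0.69
Greeting card £6.64: everything else → 9.5% + 2.25% district = 11.75% → £0.78
Pet grooming £72.56: personal services → 8.75% + 2% district = 10.75% → £7.80
Stainless water bottle £23.09: everything else → 9.5% + 2.25% district = 11.75% → £2.71
Pair of jeans £100.44: apparel → 3.25% + 0% district = 3.25% → £3.26
Haircut £63.58: personal services → 8.75% + 2% district = 10.75% → £6.83
Cardigan £68.58: apparel → 3.25% + 0% district = 3.25% → £2.23
Phone case £13.42: everything else → 9.5% + 2.25% district = 11.75% → £1.58
Snow pants £75.14: apparel → 3.25% + 0% district = 3.25% → £2.44
Total tax = £0.69 + £0.78 + £7.80 + £2.71 + £3.26 + £6.83 + £2.23 + £1.58 + £2.44 = £28.32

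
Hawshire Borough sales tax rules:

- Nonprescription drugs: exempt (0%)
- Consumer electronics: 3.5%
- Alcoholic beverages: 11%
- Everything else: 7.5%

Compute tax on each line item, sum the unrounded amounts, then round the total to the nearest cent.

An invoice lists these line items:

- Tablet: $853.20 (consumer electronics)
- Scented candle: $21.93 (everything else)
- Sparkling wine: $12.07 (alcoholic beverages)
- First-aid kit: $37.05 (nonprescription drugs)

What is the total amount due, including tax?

$957.08

Tablet $853.20: consumer electronics → 3.5% → $29.862
Scented candle $21.93: everything else → 7.5% → $1.64475
Sparkling wine $12.07: alcoholic beverages → 11% → $1.3277
First-aid kit $37.05: nonprescription drugs → 0% → $0.00
Subtotal = $924.25; unrounded tax = $32.83445 → $32.83; total due = $957.08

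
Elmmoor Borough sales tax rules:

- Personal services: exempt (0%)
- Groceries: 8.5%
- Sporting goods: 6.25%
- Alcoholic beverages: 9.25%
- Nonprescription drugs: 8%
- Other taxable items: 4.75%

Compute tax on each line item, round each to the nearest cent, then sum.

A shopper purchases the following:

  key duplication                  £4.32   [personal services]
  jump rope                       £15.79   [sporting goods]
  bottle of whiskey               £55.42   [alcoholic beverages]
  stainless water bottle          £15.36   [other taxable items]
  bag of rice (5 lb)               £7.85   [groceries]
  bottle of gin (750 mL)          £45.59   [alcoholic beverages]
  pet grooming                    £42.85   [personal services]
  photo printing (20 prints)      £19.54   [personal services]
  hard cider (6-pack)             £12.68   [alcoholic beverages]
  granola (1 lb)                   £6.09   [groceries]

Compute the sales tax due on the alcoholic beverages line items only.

Bottle of whiskey £55.42: alcoholic beverages → 9.25% → £5.13
Bottle of gin (750 mL) £45.59: alcoholic beverages → 9.25% → £4.22
Hard cider (6-pack) £12.68: alcoholic beverages → 9.25% → £1.17
Tax on alcoholic beverages = £5.13 + £4.22 + £1.17 = £10.52

£10.52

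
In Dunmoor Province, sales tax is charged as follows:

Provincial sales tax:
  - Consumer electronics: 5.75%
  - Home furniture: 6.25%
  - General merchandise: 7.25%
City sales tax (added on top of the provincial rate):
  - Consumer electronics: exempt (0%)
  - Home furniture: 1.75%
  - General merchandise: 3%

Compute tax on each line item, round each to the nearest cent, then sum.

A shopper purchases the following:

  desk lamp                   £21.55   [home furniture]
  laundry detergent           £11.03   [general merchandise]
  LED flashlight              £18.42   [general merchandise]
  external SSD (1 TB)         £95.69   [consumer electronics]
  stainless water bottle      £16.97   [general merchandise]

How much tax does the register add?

Desk lamp £21.55: home furniture → 6.25% + 1.75% city = 8% → £1.72
Laundry detergent £11.03: general merchandise → 7.25% + 3% city = 10.25% → £1.13
LED flashlight £18.42: general merchandise → 7.25% + 3% city = 10.25% → £1.89
External SSD (1 TB) £95.69: consumer electronics → 5.75% + 0% city = 5.75% → £5.50
Stainless water bottle £16.97: general merchandise → 7.25% + 3% city = 10.25% → £1.74
Total tax = £1.72 + £1.13 + £1.89 + £5.50 + £1.74 = £11.98

£11.98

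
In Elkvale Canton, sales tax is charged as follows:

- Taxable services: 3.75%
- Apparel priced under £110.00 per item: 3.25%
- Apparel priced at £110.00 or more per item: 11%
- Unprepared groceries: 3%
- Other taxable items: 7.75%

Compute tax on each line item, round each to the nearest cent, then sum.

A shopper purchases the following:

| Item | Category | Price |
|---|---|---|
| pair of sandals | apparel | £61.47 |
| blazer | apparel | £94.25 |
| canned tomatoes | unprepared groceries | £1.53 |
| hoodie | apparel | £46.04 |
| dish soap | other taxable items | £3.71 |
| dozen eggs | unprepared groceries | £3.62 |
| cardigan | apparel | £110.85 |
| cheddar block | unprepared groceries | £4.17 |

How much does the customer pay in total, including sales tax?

£344.97

Pair of sandals £61.47: apparel, under £110.00 → 3.25% → £2.00
Blazer £94.25: apparel, under £110.00 → 3.25% → £3.06
Canned tomatoes £1.53: unprepared groceries → 3% → £0.05
Hoodie £46.04: apparel, under £110.00 → 3.25% → £1.50
Dish soap £3.71: other taxable items → 7.75% → £0.29
Dozen eggs £3.62: unprepared groceries → 3% → £0.11
Cardigan £110.85: apparel, £110.00 or more → 11% → £12.19
Cheddar block £4.17: unprepared groceries → 3% → £0.13
Subtotal = £325.64; tax = £19.33; total due = £344.97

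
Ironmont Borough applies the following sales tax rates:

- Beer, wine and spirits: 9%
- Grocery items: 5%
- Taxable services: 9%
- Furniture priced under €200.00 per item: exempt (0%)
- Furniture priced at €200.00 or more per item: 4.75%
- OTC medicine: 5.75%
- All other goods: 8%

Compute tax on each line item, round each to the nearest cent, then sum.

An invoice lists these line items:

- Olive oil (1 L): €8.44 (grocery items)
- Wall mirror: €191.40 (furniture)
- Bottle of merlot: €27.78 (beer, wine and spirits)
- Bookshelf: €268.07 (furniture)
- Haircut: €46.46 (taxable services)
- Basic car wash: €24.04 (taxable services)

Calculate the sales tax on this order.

€21.99

Olive oil (1 L) €8.44: grocery items → 5% → €0.42
Wall mirror €191.40: furniture, under €200.00 → 0% → €0.00
Bottle of merlot €27.78: beer, wine and spirits → 9% → €2.50
Bookshelf €268.07: furniture, €200.00 or more → 4.75% → €12.73
Haircut €46.46: taxable services → 9% → €4.18
Basic car wash €24.04: taxable services → 9% → €2.16
Total tax = €0.42 + €2.50 + €12.73 + €4.18 + €2.16 = €21.99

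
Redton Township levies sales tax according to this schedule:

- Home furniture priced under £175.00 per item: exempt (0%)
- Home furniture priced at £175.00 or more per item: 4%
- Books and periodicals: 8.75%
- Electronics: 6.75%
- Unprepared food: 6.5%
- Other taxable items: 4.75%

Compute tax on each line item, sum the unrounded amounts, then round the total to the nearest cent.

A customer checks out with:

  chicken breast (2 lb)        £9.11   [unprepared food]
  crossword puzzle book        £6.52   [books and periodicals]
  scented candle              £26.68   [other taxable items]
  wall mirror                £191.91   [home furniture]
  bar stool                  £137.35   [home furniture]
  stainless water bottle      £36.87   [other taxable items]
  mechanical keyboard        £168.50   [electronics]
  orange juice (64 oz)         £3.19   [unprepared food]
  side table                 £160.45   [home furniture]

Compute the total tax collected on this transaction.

£23.44

Chicken breast (2 lb) £9.11: unprepared food → 6.5% → £0.59215
Crossword puzzle book £6.52: books and periodicals → 8.75% → £0.5705
Scented candle £26.68: other taxable items → 4.75% → £1.2673
Wall mirror £191.91: home furniture, £175.00 or more → 4% → £7.6764
Bar stool £137.35: home furniture, under £175.00 → 0% → £0.00
Stainless water bottle £36.87: other taxable items → 4.75% → £1.751325
Mechanical keyboard £168.50: electronics → 6.75% → £11.37375
Orange juice (64 oz) £3.19: unprepared food → 6.5% → £0.20735
Side table £160.45: home furniture, under £175.00 → 0% → £0.00
Unrounded tax sum = £23.438775 → £23.44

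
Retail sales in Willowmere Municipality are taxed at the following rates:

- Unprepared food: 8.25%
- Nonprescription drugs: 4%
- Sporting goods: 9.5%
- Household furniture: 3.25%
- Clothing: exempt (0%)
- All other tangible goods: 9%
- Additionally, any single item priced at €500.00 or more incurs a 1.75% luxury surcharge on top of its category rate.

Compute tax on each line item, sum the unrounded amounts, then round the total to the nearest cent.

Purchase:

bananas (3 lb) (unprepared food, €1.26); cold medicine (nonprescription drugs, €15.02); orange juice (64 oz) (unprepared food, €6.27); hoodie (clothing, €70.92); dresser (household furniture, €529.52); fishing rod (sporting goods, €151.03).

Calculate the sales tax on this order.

€42.05

Bananas (3 lb) €1.26: unprepared food → 8.25% → €0.10395
Cold medicine €15.02: nonprescription drugs → 4% → €0.6008
Orange juice (64 oz) €6.27: unprepared food → 8.25% → €0.517275
Hoodie €70.92: clothing → 0% → €0.00
Dresser €529.52: household furniture → 3.25% + 1.75% surcharge = 5% → €26.476
Fishing rod €151.03: sporting goods → 9.5% → €14.34785
Unrounded tax sum = €42.045875 → €42.05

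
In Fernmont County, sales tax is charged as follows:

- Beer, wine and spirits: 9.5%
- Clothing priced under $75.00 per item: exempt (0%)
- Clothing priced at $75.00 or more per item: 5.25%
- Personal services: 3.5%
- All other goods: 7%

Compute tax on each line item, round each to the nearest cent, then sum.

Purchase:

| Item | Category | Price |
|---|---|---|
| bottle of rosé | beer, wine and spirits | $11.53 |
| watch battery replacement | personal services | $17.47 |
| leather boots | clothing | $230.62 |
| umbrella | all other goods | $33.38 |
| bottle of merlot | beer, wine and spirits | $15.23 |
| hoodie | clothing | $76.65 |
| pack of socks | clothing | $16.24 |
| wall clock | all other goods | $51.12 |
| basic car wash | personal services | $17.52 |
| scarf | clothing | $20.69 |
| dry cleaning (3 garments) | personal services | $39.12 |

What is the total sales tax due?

$27.19

Bottle of rosé $11.53: beer, wine and spirits → 9.5% → $1.10
Watch battery replacement $17.47: personal services → 3.5% → $0.61
Leather boots $230.62: clothing, $75.00 or more → 5.25% → $12.11
Umbrella $33.38: all other goods → 7% → $2.34
Bottle of merlot $15.23: beer, wine and spirits → 9.5% → $1.45
Hoodie $76.65: clothing, $75.00 or more → 5.25% → $4.02
Pack of socks $16.24: clothing, under $75.00 → 0% → $0.00
Wall clock $51.12: all other goods → 7% → $3.58
Basic car wash $17.52: personal services → 3.5% → $0.61
Scarf $20.69: clothing, under $75.00 → 0% → $0.00
Dry cleaning (3 garments) $39.12: personal services → 3.5% → $1.37
Total tax = $1.10 + $0.61 + $12.11 + $2.34 + $1.45 + $4.02 + $3.58 + $0.61 + $1.37 = $27.19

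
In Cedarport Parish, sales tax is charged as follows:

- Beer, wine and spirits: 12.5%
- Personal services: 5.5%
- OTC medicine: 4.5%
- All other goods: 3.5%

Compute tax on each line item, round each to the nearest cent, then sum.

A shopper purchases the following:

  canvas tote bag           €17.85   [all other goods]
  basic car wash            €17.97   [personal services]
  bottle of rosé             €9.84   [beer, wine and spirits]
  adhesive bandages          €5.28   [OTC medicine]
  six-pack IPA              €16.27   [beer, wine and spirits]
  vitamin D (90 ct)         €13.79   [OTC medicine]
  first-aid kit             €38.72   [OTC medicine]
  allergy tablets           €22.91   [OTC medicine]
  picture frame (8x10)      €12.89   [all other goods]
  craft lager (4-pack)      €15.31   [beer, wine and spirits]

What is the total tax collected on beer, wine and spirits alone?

Bottle of rosé €9.84: beer, wine and spirits → 12.5% → €1.23
Six-pack IPA €16.27: beer, wine and spirits → 12.5% → €2.03
Craft lager (4-pack) €15.31: beer, wine and spirits → 12.5% → €1.91
Tax on beer, wine and spirits = €1.23 + €2.03 + €1.91 = €5.17

€5.17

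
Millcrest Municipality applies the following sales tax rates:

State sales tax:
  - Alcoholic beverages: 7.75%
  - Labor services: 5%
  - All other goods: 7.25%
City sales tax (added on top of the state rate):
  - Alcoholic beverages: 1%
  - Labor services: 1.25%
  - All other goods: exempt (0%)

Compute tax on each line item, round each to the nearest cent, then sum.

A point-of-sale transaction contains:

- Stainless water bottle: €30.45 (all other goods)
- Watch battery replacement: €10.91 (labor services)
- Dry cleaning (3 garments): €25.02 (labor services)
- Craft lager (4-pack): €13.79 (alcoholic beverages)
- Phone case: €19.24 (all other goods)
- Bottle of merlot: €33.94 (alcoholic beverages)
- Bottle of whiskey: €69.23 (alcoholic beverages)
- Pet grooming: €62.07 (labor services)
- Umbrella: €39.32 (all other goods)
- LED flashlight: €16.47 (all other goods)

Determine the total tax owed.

€24.00

Stainless water bottle €30.45: all other goods → 7.25% + 0% city = 7.25% → €2.21
Watch battery replacement €10.91: labor services → 5% + 1.25% city = 6.25% → €0.68
Dry cleaning (3 garments) €25.02: labor services → 5% + 1.25% city = 6.25% → €1.56
Craft lager (4-pack) €13.79: alcoholic beverages → 7.75% + 1% city = 8.75% → €1.21
Phone case €19.24: all other goods → 7.25% + 0% city = 7.25% → €1.39
Bottle of merlot €33.94: alcoholic beverages → 7.75% + 1% city = 8.75% → €2.97
Bottle of whiskey €69.23: alcoholic beverages → 7.75% + 1% city = 8.75% → €6.06
Pet grooming €62.07: labor services → 5% + 1.25% city = 6.25% → €3.88
Umbrella €39.32: all other goods → 7.25% + 0% city = 7.25% → €2.85
LED flashlight €16.47: all other goods → 7.25% + 0% city = 7.25% → €1.19
Total tax = €2.21 + €0.68 + €1.56 + €1.21 + €1.39 + €2.97 + €6.06 + €3.88 + €2.85 + €1.19 = €24.00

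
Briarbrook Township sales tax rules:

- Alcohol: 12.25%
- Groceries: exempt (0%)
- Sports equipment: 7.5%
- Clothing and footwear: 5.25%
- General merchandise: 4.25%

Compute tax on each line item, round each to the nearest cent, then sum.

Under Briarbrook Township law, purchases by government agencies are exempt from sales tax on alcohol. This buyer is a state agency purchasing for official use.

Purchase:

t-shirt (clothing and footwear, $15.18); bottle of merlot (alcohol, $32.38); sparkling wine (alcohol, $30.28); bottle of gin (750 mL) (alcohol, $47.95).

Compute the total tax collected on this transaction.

T-shirt $15.18: clothing and footwear → 5.25% → $0.80
Bottle of merlot $32.38: alcohol, buyer-exempt → 0% → $0.00
Sparkling wine $30.28: alcohol, buyer-exempt → 0% → $0.00
Bottle of gin (750 mL) $47.95: alcohol, buyer-exempt → 0% → $0.00
Total tax = $0.80

$0.80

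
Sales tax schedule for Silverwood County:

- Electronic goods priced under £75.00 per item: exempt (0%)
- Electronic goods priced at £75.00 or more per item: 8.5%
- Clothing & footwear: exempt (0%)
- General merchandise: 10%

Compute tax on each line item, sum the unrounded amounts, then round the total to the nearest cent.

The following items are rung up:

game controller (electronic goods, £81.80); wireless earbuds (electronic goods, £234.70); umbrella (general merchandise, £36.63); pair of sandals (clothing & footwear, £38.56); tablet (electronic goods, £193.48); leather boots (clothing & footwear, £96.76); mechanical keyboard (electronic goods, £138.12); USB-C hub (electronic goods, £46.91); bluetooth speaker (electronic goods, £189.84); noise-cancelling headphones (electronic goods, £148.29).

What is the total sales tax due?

£87.49

Game controller £81.80: electronic goods, £75.00 or more → 8.5% → £6.953
Wireless earbuds £234.70: electronic goods, £75.00 or more → 8.5% → £19.9495
Umbrella £36.63: general merchandise → 10% → £3.663
Pair of sandals £38.56: clothing & footwear → 0% → £0.00
Tablet £193.48: electronic goods, £75.00 or more → 8.5% → £16.4458
Leather boots £96.76: clothing & footwear → 0% → £0.00
Mechanical keyboard £138.12: electronic goods, £75.00 or more → 8.5% → £11.7402
USB-C hub £46.91: electronic goods, under £75.00 → 0% → £0.00
Bluetooth speaker £189.84: electronic goods, £75.00 or more → 8.5% → £16.1364
Noise-cancelling headphones £148.29: electronic goods, £75.00 or more → 8.5% → £12.60465
Unrounded tax sum = £87.49255 → £87.49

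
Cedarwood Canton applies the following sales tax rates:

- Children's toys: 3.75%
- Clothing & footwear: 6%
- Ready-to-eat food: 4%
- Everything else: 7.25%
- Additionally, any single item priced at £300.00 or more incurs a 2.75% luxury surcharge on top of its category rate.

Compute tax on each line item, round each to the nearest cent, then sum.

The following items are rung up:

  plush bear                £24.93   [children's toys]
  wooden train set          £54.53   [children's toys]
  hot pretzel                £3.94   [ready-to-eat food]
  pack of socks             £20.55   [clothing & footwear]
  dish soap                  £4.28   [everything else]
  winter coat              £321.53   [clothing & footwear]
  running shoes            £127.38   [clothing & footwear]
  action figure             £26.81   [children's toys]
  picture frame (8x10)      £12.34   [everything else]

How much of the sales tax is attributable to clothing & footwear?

£37.00

Pack of socks £20.55: clothing & footwear → 6% → £1.23
Winter coat £321.53: clothing & footwear → 6% + 2.75% surcharge = 8.75% → £28.13
Running shoes £127.38: clothing & footwear → 6% → £7.64
Tax on clothing & footwear = £1.23 + £28.13 + £7.64 = £37.00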